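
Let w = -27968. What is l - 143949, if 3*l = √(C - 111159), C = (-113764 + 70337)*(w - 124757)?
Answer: -143949 + 2*√1658069354/3 ≈ -1.1680e+5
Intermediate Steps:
C = 6632388575 (C = (-113764 + 70337)*(-27968 - 124757) = -43427*(-152725) = 6632388575)
l = 2*√1658069354/3 (l = √(6632388575 - 111159)/3 = √6632277416/3 = (2*√1658069354)/3 = 2*√1658069354/3 ≈ 27146.)
l - 143949 = 2*√1658069354/3 - 143949 = -143949 + 2*√1658069354/3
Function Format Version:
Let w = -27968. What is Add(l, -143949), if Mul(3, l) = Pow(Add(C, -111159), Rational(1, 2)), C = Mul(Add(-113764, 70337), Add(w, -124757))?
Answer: Add(-143949, Mul(Rational(2, 3), Pow(1658069354, Rational(1, 2)))) ≈ -1.1680e+5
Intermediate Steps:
C = 6632388575 (C = Mul(Add(-113764, 70337), Add(-27968, -124757)) = Mul(-43427, -152725) = 6632388575)
l = Mul(Rational(2, 3), Pow(1658069354, Rational(1, 2))) (l = Mul(Rational(1, 3), Pow(Add(6632388575, -111159), Rational(1, 2))) = Mul(Rational(1, 3), Pow(6632277416, Rational(1, 2))) = Mul(Rational(1, 3), Mul(2, Pow(1658069354, Rational(1, 2)))) = Mul(Rational(2, 3), Pow(1658069354, Rational(1, 2))) ≈ 27146.)
Add(l, -143949) = Add(Mul(Rational(2, 3), Pow(1658069354, Rational(1, 2))), -143949) = Add(-143949, Mul(Rational(2, 3), Pow(1658069354, Rational(1, 2))))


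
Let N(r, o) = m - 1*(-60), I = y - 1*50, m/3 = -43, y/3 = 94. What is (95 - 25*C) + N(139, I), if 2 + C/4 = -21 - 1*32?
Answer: 5526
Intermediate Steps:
y = 282 (y = 3*94 = 282)
m = -129 (m = 3*(-43) = -129)
I = 232 (I = 282 - 1*50 = 282 - 50 = 232)
C = -220 (C = -8 + 4*(-21 - 1*32) = -8 + 4*(-21 - 32) = -8 + 4*(-53) = -8 - 212 = -220)
N(r, o) = -69 (N(r, o) = -129 - 1*(-60) = -129 + 60 = -69)
(95 - 25*C) + N(139, I) = (95 - 25*(-220)) - 69 = (95 + 5500) - 69 = 5595 - 69 = 5526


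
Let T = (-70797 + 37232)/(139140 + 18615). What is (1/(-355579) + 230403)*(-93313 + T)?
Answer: -241201778008784427136/11218873029 ≈ -2.1500e+10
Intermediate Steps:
T = -6713/31551 (T = -33565/157755 = -33565*1/157755 = -6713/31551 ≈ -0.21277)
(1/(-355579) + 230403)*(-93313 + T) = (1/(-355579) + 230403)*(-93313 - 6713/31551) = (-1/355579 + 230403)*(-2944125176/31551) = (81926468336/355579)*(-2944125176/31551) = -241201778008784427136/11218873029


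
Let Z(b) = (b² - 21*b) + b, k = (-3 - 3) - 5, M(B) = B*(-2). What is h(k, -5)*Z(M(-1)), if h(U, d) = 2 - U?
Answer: -468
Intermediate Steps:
M(B) = -2*B
k = -11 (k = -6 - 5 = -11)
Z(b) = b² - 20*b
h(k, -5)*Z(M(-1)) = (2 - 1*(-11))*((-2*(-1))*(-20 - 2*(-1))) = (2 + 11)*(2*(-20 + 2)) = 13*(2*(-18)) = 13*(-36) = -468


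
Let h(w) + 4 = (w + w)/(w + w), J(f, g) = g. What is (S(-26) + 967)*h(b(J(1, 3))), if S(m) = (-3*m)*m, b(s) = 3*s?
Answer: 3183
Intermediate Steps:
h(w) = -3 (h(w) = -4 + (w + w)/(w + w) = -4 + (2*w)/((2*w)) = -4 + (2*w)*(1/(2*w)) = -4 + 1 = -3)
S(m) = -3*m**2
(S(-26) + 967)*h(b(J(1, 3))) = (-3*(-26)**2 + 967)*(-3) = (-3*676 + 967)*(-3) = (-2028 + 967)*(-3) = -1061*(-3) = 3183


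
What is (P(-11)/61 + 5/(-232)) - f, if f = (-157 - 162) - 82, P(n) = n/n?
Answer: 5674879/14152 ≈ 400.99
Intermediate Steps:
P(n) = 1
f = -401 (f = -319 - 82 = -401)
(P(-11)/61 + 5/(-232)) - f = (1/61 + 5/(-232)) - 1*(-401) = (1*(1/61) + 5*(-1/232)) + 401 = (1/61 - 5/232) + 401 = -73/14152 + 401 = 5674879/14152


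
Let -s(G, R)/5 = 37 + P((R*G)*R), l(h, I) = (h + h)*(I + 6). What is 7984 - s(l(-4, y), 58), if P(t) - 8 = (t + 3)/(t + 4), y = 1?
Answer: 309470665/37676 ≈ 8214.0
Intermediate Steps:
l(h, I) = 2*h*(6 + I) (l(h, I) = (2*h)*(6 + I) = 2*h*(6 + I))
P(t) = 8 + (3 + t)/(4 + t) (P(t) = 8 + (t + 3)/(t + 4) = 8 + (3 + t)/(4 + t))
s(G, R) = -185 - 5*(35 + 9*G*R**2)/(4 + G*R**2) (s(G, R) = -5*(37 + (35 + 9*((R*G)*R))/(4 + (R*G)*R)) = -5*(37 + (35 + 9*((G*R)*R))/(4 + (G*R)*R)) = -5*(37 + (35 + 9*(G*R**2))/(4 + G*R**2)) = -5*(37 + (35 + 9*G*R**2)/(4 + G*R**2)) = -185 - 5*(35 + 9*G*R**2)/(4 + G*R**2))
7984 - s(l(-4, y), 58) = 7984 - 5*(-183 - 46*2*(-4)*(6 + 1)*58**2)/(4 + (2*(-4)*(6 + 1))*58**2) = 7984 - 5*(-183 - 46*2*(-4)*7*3364)/(4 + (2*(-4)*7)*3364) = 7984 - 5*(-183 - 46*(-56)*3364)/(4 - 56*3364) = 7984 - 5*(-183 + 8665664)/(4 - 188384) = 7984 - 5*8665481/(-188380) = 7984 - 5*(-1)*8665481/188380 = 7984 - 1*(-8665481/37676) = 7984 + 8665481/37676 = 309470665/37676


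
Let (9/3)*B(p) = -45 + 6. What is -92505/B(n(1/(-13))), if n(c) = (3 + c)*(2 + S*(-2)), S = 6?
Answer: 92505/13 ≈ 7115.8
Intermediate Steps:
n(c) = -30 - 10*c (n(c) = (3 + c)*(2 + 6*(-2)) = (3 + c)*(2 - 12) = (3 + c)*(-10) = -30 - 10*c)
B(p) = -13 (B(p) = (-45 + 6)/3 = (⅓)*(-39) = -13)
-92505/B(n(1/(-13))) = -92505/(-13) = -92505*(-1/13) = 92505/13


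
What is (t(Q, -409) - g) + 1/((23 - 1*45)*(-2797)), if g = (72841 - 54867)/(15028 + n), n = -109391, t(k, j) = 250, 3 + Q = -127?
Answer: 1452739316979/5806532842 ≈ 250.19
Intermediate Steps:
Q = -130 (Q = -3 - 127 = -130)
g = -17974/94363 (g = (72841 - 54867)/(15028 - 109391) = 17974/(-94363) = 17974*(-1/94363) = -17974/94363 ≈ -0.19048)
(t(Q, -409) - g) + 1/((23 - 1*45)*(-2797)) = (250 - 1*(-17974/94363)) + 1/((23 - 1*45)*(-2797)) = (250 + 17974/94363) + 1/((23 - 45)*(-2797)) = 23608724/94363 + 1/(-22*(-2797)) = 23608724/94363 + 1/61534 = 1452739316979/5806532842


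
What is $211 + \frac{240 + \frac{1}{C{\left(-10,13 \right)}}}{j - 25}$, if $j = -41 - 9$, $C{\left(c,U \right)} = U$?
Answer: $\frac{202604}{975} \approx 207.8$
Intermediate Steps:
$j = -50$ ($j = -41 - 9 = -50$)
$211 + \frac{240 + \frac{1}{C{\left(-10,13 \right)}}}{j - 25} = 211 + \frac{240 + \frac{1}{13}}{-50 - 25} = 211 + \frac{240 + \frac{1}{13}}{-75} = 211 + \frac{3121}{13} \left(- \frac{1}{75}\right) = 211 - \frac{3121}{975} = \frac{202604}{975}$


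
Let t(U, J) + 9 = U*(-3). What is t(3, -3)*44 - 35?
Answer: -827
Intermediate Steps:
t(U, J) = -9 - 3*U (t(U, J) = -9 + U*(-3) = -9 - 3*U)
t(3, -3)*44 - 35 = (-9 - 3*3)*44 - 35 = (-9 - 9)*44 - 35 = -18*44 - 35 = -792 - 35 = -827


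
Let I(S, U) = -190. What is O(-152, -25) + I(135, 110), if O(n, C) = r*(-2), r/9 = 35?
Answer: -820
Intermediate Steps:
r = 315 (r = 9*35 = 315)
O(n, C) = -630 (O(n, C) = 315*(-2) = -630)
O(-152, -25) + I(135, 110) = -630 - 190 = -820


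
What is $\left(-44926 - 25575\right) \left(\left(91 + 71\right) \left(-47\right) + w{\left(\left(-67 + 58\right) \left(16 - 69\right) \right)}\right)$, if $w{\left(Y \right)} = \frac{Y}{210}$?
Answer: $\frac{37564413321}{70} \approx 5.3663 \cdot 10^{8}$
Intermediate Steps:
$w{\left(Y \right)} = \frac{Y}{210}$ ($w{\left(Y \right)} = Y \frac{1}{210} = \frac{Y}{210}$)
$\left(-44926 - 25575\right) \left(\left(91 + 71\right) \left(-47\right) + w{\left(\left(-67 + 58\right) \left(16 - 69\right) \right)}\right) = \left(-44926 - 25575\right) \left(\left(91 + 71\right) \left(-47\right) + \frac{\left(-67 + 58\right) \left(16 - 69\right)}{210}\right) = - 70501 \left(162 \left(-47\right) + \frac{\left(-9\right) \left(-53\right)}{210}\right) = - 70501 \left(-7614 + \frac{1}{210} \cdot 477\right) = - 70501 \left(-7614 + \frac{159}{70}\right) = \left(-70501\right) \left(- \frac{532821}{70}\right) = \frac{37564413321}{70}$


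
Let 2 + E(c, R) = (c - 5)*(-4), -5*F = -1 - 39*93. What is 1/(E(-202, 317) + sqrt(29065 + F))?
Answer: 590/466061 - sqrt(744765)/3262427 ≈ 0.0010014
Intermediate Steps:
F = 3628/5 (F = -(-1 - 39*93)/5 = -(-1 - 3627)/5 = -1/5*(-3628) = 3628/5 ≈ 725.60)
E(c, R) = 18 - 4*c (E(c, R) = -2 + (c - 5)*(-4) = -2 + (-5 + c)*(-4) = -2 + (20 - 4*c) = 18 - 4*c)
1/(E(-202, 317) + sqrt(29065 + F)) = 1/((18 - 4*(-202)) + sqrt(29065 + 3628/5)) = 1/((18 + 808) + sqrt(148953/5)) = 1/(826 + sqrt(744765)/5)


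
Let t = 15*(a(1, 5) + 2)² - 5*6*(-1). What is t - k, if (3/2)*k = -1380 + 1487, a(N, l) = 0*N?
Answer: 56/3 ≈ 18.667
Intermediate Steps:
a(N, l) = 0
k = 214/3 (k = 2*(-1380 + 1487)/3 = (⅔)*107 = 214/3 ≈ 71.333)
t = 90 (t = 15*(0 + 2)² - 5*6*(-1) = 15*2² - 30*(-1) = 15*4 + 30 = 60 + 30 = 90)
t - k = 90 - 1*214/3 = 90 - 214/3 = 56/3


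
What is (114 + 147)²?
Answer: 68121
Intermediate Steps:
(114 + 147)² = 261² = 68121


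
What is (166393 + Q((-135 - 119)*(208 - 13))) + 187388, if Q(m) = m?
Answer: 304251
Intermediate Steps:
(166393 + Q((-135 - 119)*(208 - 13))) + 187388 = (166393 + (-135 - 119)*(208 - 13)) + 187388 = (166393 - 254*195) + 187388 = (166393 - 49530) + 187388 = 116863 + 187388 = 304251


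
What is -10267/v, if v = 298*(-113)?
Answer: 10267/33674 ≈ 0.30489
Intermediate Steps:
v = -33674
-10267/v = -10267/(-33674) = -10267*(-1/33674) = 10267/33674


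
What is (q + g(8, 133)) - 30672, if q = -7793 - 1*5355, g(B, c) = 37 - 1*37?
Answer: -43820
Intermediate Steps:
g(B, c) = 0 (g(B, c) = 37 - 37 = 0)
q = -13148 (q = -7793 - 5355 = -13148)
(q + g(8, 133)) - 30672 = (-13148 + 0) - 30672 = -13148 - 30672 = -43820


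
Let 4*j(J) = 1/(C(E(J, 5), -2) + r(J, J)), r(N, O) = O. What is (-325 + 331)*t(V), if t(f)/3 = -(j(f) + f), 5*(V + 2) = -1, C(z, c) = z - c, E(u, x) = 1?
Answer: 1359/40 ≈ 33.975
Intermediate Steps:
j(J) = 1/(4*(3 + J)) (j(J) = 1/(4*((1 - 1*(-2)) + J)) = 1/(4*((1 + 2) + J)) = 1/(4*(3 + J)))
V = -11/5 (V = -2 + (⅕)*(-1) = -2 - ⅕ = -11/5 ≈ -2.2000)
t(f) = -3*f - 3/(4*(3 + f)) (t(f) = 3*(-(1/(4*(3 + f)) + f)) = 3*(-(f + 1/(4*(3 + f)))) = 3*(-f - 1/(4*(3 + f))) = -3*f - 3/(4*(3 + f)))
(-325 + 331)*t(V) = (-325 + 331)*(3*(-1 - 4*(-11/5)*(3 - 11/5))/(4*(3 - 11/5))) = 6*(3*(-1 - 4*(-11/5)*⅘)/(4*(⅘))) = 6*((¾)*(5/4)*(-1 + 176/25)) = 6*((¾)*(5/4)*(151/25)) = 6*(453/80) = 1359/40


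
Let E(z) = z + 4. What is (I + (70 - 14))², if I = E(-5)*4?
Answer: 2704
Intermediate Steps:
E(z) = 4 + z
I = -4 (I = (4 - 5)*4 = -1*4 = -4)
(I + (70 - 14))² = (-4 + (70 - 14))² = (-4 + 56)² = 52² = 2704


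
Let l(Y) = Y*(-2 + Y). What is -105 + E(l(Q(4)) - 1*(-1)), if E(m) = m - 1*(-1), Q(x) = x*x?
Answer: 121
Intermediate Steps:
Q(x) = x**2
E(m) = 1 + m (E(m) = m + 1 = 1 + m)
-105 + E(l(Q(4)) - 1*(-1)) = -105 + (1 + (4**2*(-2 + 4**2) - 1*(-1))) = -105 + (1 + (16*(-2 + 16) + 1)) = -105 + (1 + (16*14 + 1)) = -105 + (1 + (224 + 1)) = -105 + (1 + 225) = -105 + 226 = 121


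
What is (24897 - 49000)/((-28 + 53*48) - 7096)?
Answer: 24103/4580 ≈ 5.2627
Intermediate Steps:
(24897 - 49000)/((-28 + 53*48) - 7096) = -24103/((-28 + 2544) - 7096) = -24103/(2516 - 7096) = -24103/(-4580) = -24103*(-1/4580) = 24103/4580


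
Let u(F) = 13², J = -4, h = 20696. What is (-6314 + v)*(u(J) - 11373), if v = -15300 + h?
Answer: 10285272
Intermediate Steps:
v = 5396 (v = -15300 + 20696 = 5396)
u(F) = 169
(-6314 + v)*(u(J) - 11373) = (-6314 + 5396)*(169 - 11373) = -918*(-11204) = 10285272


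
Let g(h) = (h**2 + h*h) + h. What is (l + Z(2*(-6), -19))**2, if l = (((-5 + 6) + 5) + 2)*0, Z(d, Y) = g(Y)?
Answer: 494209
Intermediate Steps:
g(h) = h + 2*h**2 (g(h) = (h**2 + h**2) + h = 2*h**2 + h = h + 2*h**2)
Z(d, Y) = Y*(1 + 2*Y)
l = 0 (l = ((1 + 5) + 2)*0 = (6 + 2)*0 = 8*0 = 0)
(l + Z(2*(-6), -19))**2 = (0 - 19*(1 + 2*(-19)))**2 = (0 - 19*(1 - 38))**2 = (0 - 19*(-37))**2 = (0 + 703)**2 = 703**2 = 494209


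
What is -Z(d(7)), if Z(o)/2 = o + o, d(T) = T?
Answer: -28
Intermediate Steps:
Z(o) = 4*o (Z(o) = 2*(o + o) = 2*(2*o) = 4*o)
-Z(d(7)) = -4*7 = -1*28 = -28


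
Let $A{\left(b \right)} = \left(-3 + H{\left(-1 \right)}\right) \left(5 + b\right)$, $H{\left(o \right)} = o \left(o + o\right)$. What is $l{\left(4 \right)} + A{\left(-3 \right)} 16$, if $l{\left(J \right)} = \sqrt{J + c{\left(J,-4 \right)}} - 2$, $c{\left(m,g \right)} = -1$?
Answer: $-34 + \sqrt{3} \approx -32.268$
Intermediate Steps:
$H{\left(o \right)} = 2 o^{2}$ ($H{\left(o \right)} = o 2 o = 2 o^{2}$)
$A{\left(b \right)} = -5 - b$ ($A{\left(b \right)} = \left(-3 + 2 \left(-1\right)^{2}\right) \left(5 + b\right) = \left(-3 + 2 \cdot 1\right) \left(5 + b\right) = \left(-3 + 2\right) \left(5 + b\right) = - (5 + b) = -5 - b$)
$l{\left(J \right)} = -2 + \sqrt{-1 + J}$ ($l{\left(J \right)} = \sqrt{J - 1} - 2 = \sqrt{-1 + J} - 2 = -2 + \sqrt{-1 + J}$)
$l{\left(4 \right)} + A{\left(-3 \right)} 16 = \left(-2 + \sqrt{-1 + 4}\right) + \left(-5 - -3\right) 16 = \left(-2 + \sqrt{3}\right) + \left(-5 + 3\right) 16 = \left(-2 + \sqrt{3}\right) - 32 = -34 + \sqrt{3}$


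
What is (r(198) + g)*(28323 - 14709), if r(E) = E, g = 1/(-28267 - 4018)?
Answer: 87026528406/32285 ≈ 2.6956e+6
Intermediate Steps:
g = -1/32285 (g = 1/(-32285) = -1/32285 ≈ -3.0974e-5)
(r(198) + g)*(28323 - 14709) = (198 - 1/32285)*(28323 - 14709) = (6392429/32285)*13614 = 87026528406/32285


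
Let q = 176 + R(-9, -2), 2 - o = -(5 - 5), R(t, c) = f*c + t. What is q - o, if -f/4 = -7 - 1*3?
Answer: 85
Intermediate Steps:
f = 40 (f = -4*(-7 - 1*3) = -4*(-7 - 3) = -4*(-10) = 40)
R(t, c) = t + 40*c (R(t, c) = 40*c + t = t + 40*c)
o = 2 (o = 2 - (-1)*(5 - 5) = 2 - (-1)*0 = 2 - 1*0 = 2 + 0 = 2)
q = 87 (q = 176 + (-9 + 40*(-2)) = 176 + (-9 - 80) = 176 - 89 = 87)
q - o = 87 - 1*2 = 87 - 2 = 85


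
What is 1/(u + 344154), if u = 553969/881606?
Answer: 881606/303408785293 ≈ 2.9057e-6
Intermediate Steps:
u = 553969/881606 (u = 553969*(1/881606) = 553969/881606 ≈ 0.62836)
1/(u + 344154) = 1/(553969/881606 + 344154) = 1/(303408785293/881606) = 881606/303408785293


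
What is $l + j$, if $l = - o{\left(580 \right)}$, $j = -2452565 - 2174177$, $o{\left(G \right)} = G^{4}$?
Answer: $-113169586742$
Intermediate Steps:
$j = -4626742$ ($j = -2452565 - 2174177 = -4626742$)
$l = -113164960000$ ($l = - 580^{4} = \left(-1\right) 113164960000 = -113164960000$)
$l + j = -113164960000 - 4626742 = -113169586742$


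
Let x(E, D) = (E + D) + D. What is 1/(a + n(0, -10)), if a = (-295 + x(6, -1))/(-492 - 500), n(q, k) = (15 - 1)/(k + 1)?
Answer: -8928/11269 ≈ -0.79226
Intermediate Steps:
x(E, D) = E + 2*D (x(E, D) = (D + E) + D = E + 2*D)
n(q, k) = 14/(1 + k)
a = 291/992 (a = (-295 + (6 + 2*(-1)))/(-492 - 500) = (-295 + (6 - 2))/(-992) = (-295 + 4)*(-1/992) = -291*(-1/992) = 291/992 ≈ 0.29335)
1/(a + n(0, -10)) = 1/(291/992 + 14/(1 - 10)) = 1/(291/992 + 14/(-9)) = 1/(291/992 + 14*(-⅑)) = 1/(291/992 - 14/9) = 1/(-11269/8928) = -8928/11269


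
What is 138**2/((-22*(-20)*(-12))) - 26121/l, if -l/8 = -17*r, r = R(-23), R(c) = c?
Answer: 408069/86020 ≈ 4.7439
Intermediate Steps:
r = -23
l = -3128 (l = -(-136)*(-23) = -8*391 = -3128)
138**2/((-22*(-20)*(-12))) - 26121/l = 138**2/((-22*(-20)*(-12))) - 26121/(-3128) = 19044/((440*(-12))) - 26121*(-1/3128) = 19044/(-5280) + 26121/3128 = 19044*(-1/5280) + 26121/3128 = -1587/440 + 26121/3128 = 408069/86020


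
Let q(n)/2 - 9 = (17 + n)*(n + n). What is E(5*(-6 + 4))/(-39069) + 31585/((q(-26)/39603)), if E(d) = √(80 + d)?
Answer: 416953585/318 - √70/39069 ≈ 1.3112e+6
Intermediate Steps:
q(n) = 18 + 4*n*(17 + n) (q(n) = 18 + 2*((17 + n)*(n + n)) = 18 + 2*((17 + n)*(2*n)) = 18 + 2*(2*n*(17 + n)) = 18 + 4*n*(17 + n))
E(5*(-6 + 4))/(-39069) + 31585/((q(-26)/39603)) = √(80 + 5*(-6 + 4))/(-39069) + 31585/(((18 + 4*(-26)² + 68*(-26))/39603)) = √(80 + 5*(-2))*(-1/39069) + 31585/(((18 + 4*676 - 1768)*(1/39603))) = √(80 - 10)*(-1/39069) + 31585/(((18 + 2704 - 1768)*(1/39603))) = √70*(-1/39069) + 31585/((954*(1/39603))) = -√70/39069 + 31585/(318/13201) = -√70/39069 + 31585*(13201/318) = -√70/39069 + 416953585/318 = 416953585/318 - √70/39069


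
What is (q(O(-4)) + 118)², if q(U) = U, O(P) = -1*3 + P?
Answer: 12321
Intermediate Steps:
O(P) = -3 + P
(q(O(-4)) + 118)² = ((-3 - 4) + 118)² = (-7 + 118)² = 111² = 12321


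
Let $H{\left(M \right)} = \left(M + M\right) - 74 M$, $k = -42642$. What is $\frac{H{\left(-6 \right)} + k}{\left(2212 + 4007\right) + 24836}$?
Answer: $- \frac{8442}{6211} \approx -1.3592$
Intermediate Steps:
$H{\left(M \right)} = - 72 M$ ($H{\left(M \right)} = 2 M - 74 M = - 72 M$)
$\frac{H{\left(-6 \right)} + k}{\left(2212 + 4007\right) + 24836} = \frac{\left(-72\right) \left(-6\right) - 42642}{\left(2212 + 4007\right) + 24836} = \frac{432 - 42642}{6219 + 24836} = - \frac{42210}{31055} = \left(-42210\right) \frac{1}{31055} = - \frac{8442}{6211}$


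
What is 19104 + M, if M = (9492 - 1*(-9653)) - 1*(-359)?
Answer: 38608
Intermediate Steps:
M = 19504 (M = (9492 + 9653) + 359 = 19145 + 359 = 19504)
19104 + M = 19104 + 19504 = 38608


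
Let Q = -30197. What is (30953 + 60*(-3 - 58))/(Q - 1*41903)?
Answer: -3899/10300 ≈ -0.37854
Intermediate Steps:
(30953 + 60*(-3 - 58))/(Q - 1*41903) = (30953 + 60*(-3 - 58))/(-30197 - 1*41903) = (30953 + 60*(-61))/(-30197 - 41903) = (30953 - 3660)/(-72100) = 27293*(-1/72100) = -3899/10300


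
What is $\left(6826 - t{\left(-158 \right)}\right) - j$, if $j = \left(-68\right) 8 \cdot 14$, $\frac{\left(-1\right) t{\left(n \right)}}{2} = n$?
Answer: $14126$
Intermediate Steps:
$t{\left(n \right)} = - 2 n$
$j = -7616$ ($j = \left(-544\right) 14 = -7616$)
$\left(6826 - t{\left(-158 \right)}\right) - j = \left(6826 - \left(-2\right) \left(-158\right)\right) - -7616 = \left(6826 - 316\right) + 7616 = 6510 + 7616 = 14126$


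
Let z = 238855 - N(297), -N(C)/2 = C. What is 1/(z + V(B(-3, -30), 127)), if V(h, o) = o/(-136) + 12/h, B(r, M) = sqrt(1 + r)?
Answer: 1476277144/353491707715227 + 36992*I*sqrt(2)/353491707715227 ≈ 4.1763e-6 + 1.4799e-10*I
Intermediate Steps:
N(C) = -2*C
V(h, o) = 12/h - o/136 (V(h, o) = o*(-1/136) + 12/h = -o/136 + 12/h = 12/h - o/136)
z = 239449 (z = 238855 - (-2)*297 = 238855 - 1*(-594) = 238855 + 594 = 239449)
1/(z + V(B(-3, -30), 127)) = 1/(239449 + (12/(sqrt(1 - 3)) - 1/136*127)) = 1/(239449 + (12/(sqrt(-2)) - 127/136)) = 1/(239449 + (12/((I*sqrt(2))) - 127/136)) = 1/(239449 + (12*(-I*sqrt(2)/2) - 127/136)) = 1/(239449 + (-6*I*sqrt(2) - 127/136)) = 1/(239449 + (-127/136 - 6*I*sqrt(2))) = 1/(32564937/136 - 6*I*sqrt(2))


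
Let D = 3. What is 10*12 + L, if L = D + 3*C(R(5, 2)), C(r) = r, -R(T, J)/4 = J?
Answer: 99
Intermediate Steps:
R(T, J) = -4*J
L = -21 (L = 3 + 3*(-4*2) = 3 + 3*(-8) = 3 - 24 = -21)
10*12 + L = 10*12 - 21 = 120 - 21 = 99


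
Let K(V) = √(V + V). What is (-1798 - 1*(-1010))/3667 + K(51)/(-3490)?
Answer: -788/3667 - √102/3490 ≈ -0.21778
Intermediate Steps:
K(V) = √2*√V (K(V) = √(2*V) = √2*√V)
(-1798 - 1*(-1010))/3667 + K(51)/(-3490) = (-1798 - 1*(-1010))/3667 + (√2*√51)/(-3490) = (-1798 + 1010)*(1/3667) + √102*(-1/3490) = -788*1/3667 - √102/3490 = -788/3667 - √102/3490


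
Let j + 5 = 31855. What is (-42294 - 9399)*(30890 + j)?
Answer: -3243218820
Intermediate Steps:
j = 31850 (j = -5 + 31855 = 31850)
(-42294 - 9399)*(30890 + j) = (-42294 - 9399)*(30890 + 31850) = -51693*62740 = -3243218820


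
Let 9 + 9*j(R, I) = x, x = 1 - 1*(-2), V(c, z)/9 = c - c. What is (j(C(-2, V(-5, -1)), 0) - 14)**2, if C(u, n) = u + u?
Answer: 1936/9 ≈ 215.11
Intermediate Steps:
V(c, z) = 0 (V(c, z) = 9*(c - c) = 9*0 = 0)
x = 3 (x = 1 + 2 = 3)
C(u, n) = 2*u
j(R, I) = -2/3 (j(R, I) = -1 + (1/9)*3 = -1 + 1/3 = -2/3)
(j(C(-2, V(-5, -1)), 0) - 14)**2 = (-2/3 - 14)**2 = (-44/3)**2 = 1936/9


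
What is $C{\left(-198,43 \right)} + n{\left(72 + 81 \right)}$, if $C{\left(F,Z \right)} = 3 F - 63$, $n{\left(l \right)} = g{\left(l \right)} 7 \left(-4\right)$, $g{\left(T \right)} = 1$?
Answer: $-685$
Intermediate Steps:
$n{\left(l \right)} = -28$ ($n{\left(l \right)} = 1 \cdot 7 \left(-4\right) = 7 \left(-4\right) = -28$)
$C{\left(F,Z \right)} = -63 + 3 F$
$C{\left(-198,43 \right)} + n{\left(72 + 81 \right)} = \left(-63 + 3 \left(-198\right)\right) - 28 = \left(-63 - 594\right) - 28 = -657 - 28 = -685$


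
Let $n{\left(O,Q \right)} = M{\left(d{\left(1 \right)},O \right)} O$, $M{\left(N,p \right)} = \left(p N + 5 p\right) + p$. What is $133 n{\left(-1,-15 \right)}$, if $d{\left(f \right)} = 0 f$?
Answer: $798$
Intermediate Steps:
$d{\left(f \right)} = 0$
$M{\left(N,p \right)} = 6 p + N p$ ($M{\left(N,p \right)} = \left(N p + 5 p\right) + p = \left(5 p + N p\right) + p = 6 p + N p$)
$n{\left(O,Q \right)} = 6 O^{2}$ ($n{\left(O,Q \right)} = O \left(6 + 0\right) O = O 6 O = 6 O O = 6 O^{2}$)
$133 n{\left(-1,-15 \right)} = 133 \cdot 6 \left(-1\right)^{2} = 133 \cdot 6 \cdot 1 = 133 \cdot 6 = 798$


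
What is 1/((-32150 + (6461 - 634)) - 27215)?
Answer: -1/53538 ≈ -1.8678e-5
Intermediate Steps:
1/((-32150 + (6461 - 634)) - 27215) = 1/((-32150 + 5827) - 27215) = 1/(-26323 - 27215) = 1/(-53538) = -1/53538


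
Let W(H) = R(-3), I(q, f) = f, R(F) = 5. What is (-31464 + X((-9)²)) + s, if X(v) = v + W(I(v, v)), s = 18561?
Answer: -12817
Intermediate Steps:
W(H) = 5
X(v) = 5 + v (X(v) = v + 5 = 5 + v)
(-31464 + X((-9)²)) + s = (-31464 + (5 + (-9)²)) + 18561 = (-31464 + (5 + 81)) + 18561 = (-31464 + 86) + 18561 = -31378 + 18561 = -12817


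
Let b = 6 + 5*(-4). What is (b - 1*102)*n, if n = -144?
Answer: 16704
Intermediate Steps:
b = -14 (b = 6 - 20 = -14)
(b - 1*102)*n = (-14 - 1*102)*(-144) = (-14 - 102)*(-144) = -116*(-144) = 16704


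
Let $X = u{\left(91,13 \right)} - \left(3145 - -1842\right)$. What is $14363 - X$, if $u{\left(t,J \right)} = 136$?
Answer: $19214$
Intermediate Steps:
$X = -4851$ ($X = 136 - \left(3145 - -1842\right) = 136 - \left(3145 + 1842\right) = 136 - 4987 = -4851$)
$14363 - X = 14363 - -4851 = 14363 + 4851 = 19214$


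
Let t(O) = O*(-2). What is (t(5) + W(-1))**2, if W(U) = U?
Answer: 121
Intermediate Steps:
t(O) = -2*O
(t(5) + W(-1))**2 = (-2*5 - 1)**2 = (-10 - 1)**2 = (-11)**2 = 121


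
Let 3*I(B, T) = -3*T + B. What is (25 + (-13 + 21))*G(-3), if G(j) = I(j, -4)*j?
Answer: -297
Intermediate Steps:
I(B, T) = -T + B/3 (I(B, T) = (-3*T + B)/3 = (B - 3*T)/3 = -T + B/3)
G(j) = j*(4 + j/3) (G(j) = (-1*(-4) + j/3)*j = (4 + j/3)*j = j*(4 + j/3))
(25 + (-13 + 21))*G(-3) = (25 + (-13 + 21))*((⅓)*(-3)*(12 - 3)) = (25 + 8)*((⅓)*(-3)*9) = 33*(-9) = -297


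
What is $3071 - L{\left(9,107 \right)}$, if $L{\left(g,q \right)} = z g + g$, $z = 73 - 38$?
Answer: $2747$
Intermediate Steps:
$z = 35$ ($z = 73 - 38 = 35$)
$L{\left(g,q \right)} = 36 g$ ($L{\left(g,q \right)} = 35 g + g = 36 g$)
$3071 - L{\left(9,107 \right)} = 3071 - 36 \cdot 9 = 3071 - 324 = 2747$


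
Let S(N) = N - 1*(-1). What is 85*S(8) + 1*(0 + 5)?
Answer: 770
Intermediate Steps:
S(N) = 1 + N (S(N) = N + 1 = 1 + N)
85*S(8) + 1*(0 + 5) = 85*(1 + 8) + 1*(0 + 5) = 85*9 + 1*5 = 765 + 5 = 770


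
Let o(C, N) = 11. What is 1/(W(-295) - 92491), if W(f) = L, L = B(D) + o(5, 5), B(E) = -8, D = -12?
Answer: -1/92488 ≈ -1.0812e-5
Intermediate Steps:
L = 3 (L = -8 + 11 = 3)
W(f) = 3
1/(W(-295) - 92491) = 1/(3 - 92491) = 1/(-92488) = -1/92488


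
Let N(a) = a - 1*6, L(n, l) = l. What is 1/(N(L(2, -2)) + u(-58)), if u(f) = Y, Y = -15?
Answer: -1/23 ≈ -0.043478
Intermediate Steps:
u(f) = -15
N(a) = -6 + a (N(a) = a - 6 = -6 + a)
1/(N(L(2, -2)) + u(-58)) = 1/((-6 - 2) - 15) = 1/(-8 - 15) = 1/(-23) = -1/23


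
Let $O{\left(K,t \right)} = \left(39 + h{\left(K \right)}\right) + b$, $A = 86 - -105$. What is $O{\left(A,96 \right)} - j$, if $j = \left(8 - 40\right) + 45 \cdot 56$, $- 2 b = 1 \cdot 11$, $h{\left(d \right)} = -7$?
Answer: $- \frac{4923}{2} \approx -2461.5$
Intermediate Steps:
$b = - \frac{11}{2}$ ($b = - \frac{1 \cdot 11}{2} = \left(- \frac{1}{2}\right) 11 = - \frac{11}{2} \approx -5.5$)
$A = 191$ ($A = 86 + 105 = 191$)
$O{\left(K,t \right)} = \frac{53}{2}$ ($O{\left(K,t \right)} = \left(39 - 7\right) - \frac{11}{2} = 32 - \frac{11}{2} = \frac{53}{2}$)
$j = 2488$ ($j = \left(8 - 40\right) + 2520 = -32 + 2520 = 2488$)
$O{\left(A,96 \right)} - j = \frac{53}{2} - 2488 = - \frac{4923}{2}$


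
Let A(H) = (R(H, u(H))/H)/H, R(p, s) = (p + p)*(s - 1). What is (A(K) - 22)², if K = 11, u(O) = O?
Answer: 49284/121 ≈ 407.31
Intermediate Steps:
R(p, s) = 2*p*(-1 + s) (R(p, s) = (2*p)*(-1 + s) = 2*p*(-1 + s))
A(H) = (-2 + 2*H)/H (A(H) = ((2*H*(-1 + H))/H)/H = (-2 + 2*H)/H)
(A(K) - 22)² = ((2 - 2/11) - 22)² = (20/11 - 22)² = (-222/11)² = 49284/121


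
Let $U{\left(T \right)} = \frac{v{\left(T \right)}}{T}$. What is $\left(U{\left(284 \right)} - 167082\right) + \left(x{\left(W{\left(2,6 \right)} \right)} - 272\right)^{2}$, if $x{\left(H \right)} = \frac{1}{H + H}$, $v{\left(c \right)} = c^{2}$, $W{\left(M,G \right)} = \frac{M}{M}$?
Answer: $- \frac{372343}{4} \approx -93086.0$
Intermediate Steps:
$W{\left(M,G \right)} = 1$
$x{\left(H \right)} = \frac{1}{2 H}$
$U{\left(T \right)} = T$ ($U{\left(T \right)} = \frac{T^{2}}{T} = T$)
$\left(U{\left(284 \right)} - 167082\right) + \left(x{\left(W{\left(2,6 \right)} \right)} - 272\right)^{2} = \left(284 - 167082\right) + \left(\frac{1}{2 \cdot 1} - 272\right)^{2} = -166798 + \left(\frac{1}{2} \cdot 1 - 272\right)^{2} = -166798 + \left(\frac{1}{2} - 272\right)^{2} = -166798 + \left(- \frac{543}{2}\right)^{2} = -166798 + \frac{294849}{4} = - \frac{372343}{4}$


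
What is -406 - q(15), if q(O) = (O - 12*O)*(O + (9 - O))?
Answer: 1079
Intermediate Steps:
q(O) = -99*O (q(O) = -11*O*9 = -99*O)
-406 - q(15) = -406 - (-99)*15 = -406 - 1*(-1485) = -406 + 1485 = 1079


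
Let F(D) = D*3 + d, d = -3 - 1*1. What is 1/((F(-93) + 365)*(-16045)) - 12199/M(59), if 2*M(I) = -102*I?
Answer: 16050099301/3958911210 ≈ 4.0542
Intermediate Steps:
d = -4 (d = -3 - 1 = -4)
F(D) = -4 + 3*D (F(D) = D*3 - 4 = 3*D - 4 = -4 + 3*D)
M(I) = -51*I (M(I) = (-102*I)/2 = -51*I)
1/((F(-93) + 365)*(-16045)) - 12199/M(59) = 1/(((-4 + 3*(-93)) + 365)*(-16045)) - 12199/((-51*59)) = -1/16045/((-4 - 279) + 365) - 12199/(-3009) = -1/16045/(-283 + 365) - 12199*(-1/3009) = -1/16045/82 + 12199/3009 = (1/82)*(-1/16045) + 12199/3009 = -1/1315690 + 12199/3009 = 16050099301/3958911210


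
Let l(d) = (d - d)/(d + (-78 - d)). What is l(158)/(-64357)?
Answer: 0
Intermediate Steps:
l(d) = 0 (l(d) = 0/(-78) = 0*(-1/78) = 0)
l(158)/(-64357) = 0/(-64357) = 0*(-1/64357) = 0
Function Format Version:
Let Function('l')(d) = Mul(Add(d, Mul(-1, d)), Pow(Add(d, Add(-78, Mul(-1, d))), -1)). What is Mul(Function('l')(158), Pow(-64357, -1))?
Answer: 0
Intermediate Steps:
Function('l')(d) = 0 (Function('l')(d) = Mul(0, Pow(-78, -1)) = Mul(0, Rational(-1, 78)) = 0)
Mul(Function('l')(158), Pow(-64357, -1)) = Mul(0, Pow(-64357, -1)) = Mul(0, Rational(-1, 64357)) = 0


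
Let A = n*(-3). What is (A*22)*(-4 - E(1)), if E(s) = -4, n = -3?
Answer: 0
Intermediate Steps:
A = 9 (A = -3*(-3) = 9)
(A*22)*(-4 - E(1)) = (9*22)*(-4 - 1*(-4)) = 198*(-4 + 4) = 198*0 = 0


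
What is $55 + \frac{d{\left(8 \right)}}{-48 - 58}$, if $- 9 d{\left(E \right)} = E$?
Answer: $\frac{26239}{477} \approx 55.008$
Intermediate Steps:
$d{\left(E \right)} = - \frac{E}{9}$
$55 + \frac{d{\left(8 \right)}}{-48 - 58} = 55 + \frac{\left(- \frac{1}{9}\right) 8}{-48 - 58} = 55 + \frac{1}{-106} \left(- \frac{8}{9}\right) = 55 - - \frac{4}{477} = 55 + \frac{4}{477} = \frac{26239}{477}$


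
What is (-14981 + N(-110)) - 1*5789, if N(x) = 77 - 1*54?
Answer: -20747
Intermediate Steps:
N(x) = 23 (N(x) = 77 - 54 = 23)
(-14981 + N(-110)) - 1*5789 = (-14981 + 23) - 1*5789 = -14958 - 5789 = -20747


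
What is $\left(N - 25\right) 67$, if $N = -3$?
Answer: $-1876$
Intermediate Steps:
$\left(N - 25\right) 67 = \left(-3 - 25\right) 67 = \left(-28\right) 67 = -1876$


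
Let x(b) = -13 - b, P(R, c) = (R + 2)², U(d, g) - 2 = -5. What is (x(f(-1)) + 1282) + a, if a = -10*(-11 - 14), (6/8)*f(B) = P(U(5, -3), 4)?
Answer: 4553/3 ≈ 1517.7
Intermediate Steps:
U(d, g) = -3 (U(d, g) = 2 - 5 = -3)
P(R, c) = (2 + R)²
f(B) = 4/3 (f(B) = 4*(2 - 3)²/3 = (4/3)*(-1)² = (4/3)*1 = 4/3)
a = 250 (a = -10*(-25) = 250)
(x(f(-1)) + 1282) + a = ((-13 - 1*4/3) + 1282) + 250 = ((-13 - 4/3) + 1282) + 250 = (-43/3 + 1282) + 250 = 3803/3 + 250 = 4553/3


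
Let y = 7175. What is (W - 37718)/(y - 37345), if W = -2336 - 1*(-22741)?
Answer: 17313/30170 ≈ 0.57385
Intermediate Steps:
W = 20405 (W = -2336 + 22741 = 20405)
(W - 37718)/(y - 37345) = (20405 - 37718)/(7175 - 37345) = -17313/(-30170) = -17313*(-1/30170) = 17313/30170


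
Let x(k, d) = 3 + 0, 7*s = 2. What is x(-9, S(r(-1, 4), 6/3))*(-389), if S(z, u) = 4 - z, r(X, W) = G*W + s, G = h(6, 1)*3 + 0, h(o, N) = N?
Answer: -1167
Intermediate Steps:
s = 2/7 (s = (⅐)*2 = 2/7 ≈ 0.28571)
G = 3 (G = 1*3 + 0 = 3 + 0 = 3)
r(X, W) = 2/7 + 3*W (r(X, W) = 3*W + 2/7 = 2/7 + 3*W)
x(k, d) = 3
x(-9, S(r(-1, 4), 6/3))*(-389) = 3*(-389) = -1167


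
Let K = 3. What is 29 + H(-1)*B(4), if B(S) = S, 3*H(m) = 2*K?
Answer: 37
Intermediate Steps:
H(m) = 2 (H(m) = (2*3)/3 = (⅓)*6 = 2)
29 + H(-1)*B(4) = 29 + 2*4 = 29 + 8 = 37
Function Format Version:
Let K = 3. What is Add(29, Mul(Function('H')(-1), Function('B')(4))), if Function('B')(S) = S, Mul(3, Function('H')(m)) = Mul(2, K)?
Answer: 37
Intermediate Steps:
Function('H')(m) = 2 (Function('H')(m) = Mul(Rational(1, 3), Mul(2, 3)) = Mul(Rational(1, 3), 6) = 2)
Add(29, Mul(Function('H')(-1), Function('B')(4))) = Add(29, Mul(2, 4)) = Add(29, 8) = 37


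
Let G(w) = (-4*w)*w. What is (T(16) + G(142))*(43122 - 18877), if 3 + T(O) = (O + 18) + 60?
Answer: -1953298425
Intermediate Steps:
T(O) = 75 + O (T(O) = -3 + ((O + 18) + 60) = -3 + ((18 + O) + 60) = -3 + (78 + O) = 75 + O)
G(w) = -4*w**2
(T(16) + G(142))*(43122 - 18877) = ((75 + 16) - 4*142**2)*(43122 - 18877) = (91 - 4*20164)*24245 = (91 - 80656)*24245 = -80565*24245 = -1953298425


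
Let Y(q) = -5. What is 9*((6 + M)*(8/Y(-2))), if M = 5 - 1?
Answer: -144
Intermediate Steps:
M = 4
9*((6 + M)*(8/Y(-2))) = 9*((6 + 4)*(8/(-5))) = 9*(10*(8*(-⅕))) = 9*(10*(-8/5)) = 9*(-16) = -144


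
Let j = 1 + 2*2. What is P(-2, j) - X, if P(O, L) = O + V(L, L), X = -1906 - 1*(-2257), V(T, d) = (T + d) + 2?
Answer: -341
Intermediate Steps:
V(T, d) = 2 + T + d
X = 351 (X = -1906 + 2257 = 351)
j = 5 (j = 1 + 4 = 5)
P(O, L) = 2 + O + 2*L (P(O, L) = O + (2 + L + L) = O + (2 + 2*L) = 2 + O + 2*L)
P(-2, j) - X = (2 - 2 + 2*5) - 1*351 = (2 - 2 + 10) - 351 = 10 - 351 = -341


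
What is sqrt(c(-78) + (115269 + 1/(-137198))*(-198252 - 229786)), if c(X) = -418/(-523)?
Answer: 35*I*sqrt(51843905502721867716771)/35877277 ≈ 2.2213e+5*I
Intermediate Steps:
c(X) = 418/523 (c(X) = -418*(-1/523) = 418/523)
sqrt(c(-78) + (115269 + 1/(-137198))*(-198252 - 229786)) = sqrt(418/523 + (115269 + 1/(-137198))*(-198252 - 229786)) = sqrt(418/523 + (115269 - 1/137198)*(-428038)) = sqrt(418/523 + (15814676261/137198)*(-428038)) = sqrt(418/523 - 3384641198702959/68599) = sqrt(-1770167346892973175/35877277) = 35*I*sqrt(51843905502721867716771)/35877277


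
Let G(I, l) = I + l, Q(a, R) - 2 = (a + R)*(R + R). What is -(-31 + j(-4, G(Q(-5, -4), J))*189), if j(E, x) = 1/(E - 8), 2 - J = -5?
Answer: 187/4 ≈ 46.750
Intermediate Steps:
J = 7 (J = 2 - 1*(-5) = 2 + 5 = 7)
Q(a, R) = 2 + 2*R*(R + a) (Q(a, R) = 2 + (a + R)*(R + R) = 2 + (R + a)*(2*R) = 2 + 2*R*(R + a))
j(E, x) = 1/(-8 + E)
-(-31 + j(-4, G(Q(-5, -4), J))*189) = -(-31 + 189/(-8 - 4)) = -(-31 + 189/(-12)) = -(-31 - 1/12*189) = -(-31 - 63/4) = -1*(-187/4) = 187/4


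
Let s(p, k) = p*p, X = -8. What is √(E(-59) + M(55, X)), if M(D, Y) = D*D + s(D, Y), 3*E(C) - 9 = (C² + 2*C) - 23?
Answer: √64497/3 ≈ 84.654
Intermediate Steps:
E(C) = -14/3 + C²/3 + 2*C/3 (E(C) = 3 + ((C² + 2*C) - 23)/3 = 3 + (-23 + C² + 2*C)/3 = 3 + (-23/3 + C²/3 + 2*C/3) = -14/3 + C²/3 + 2*C/3)
s(p, k) = p²
M(D, Y) = 2*D² (M(D, Y) = D*D + D² = D² + D² = 2*D²)
√(E(-59) + M(55, X)) = √((-14/3 + (⅓)*(-59)² + (⅔)*(-59)) + 2*55²) = √((-14/3 + (⅓)*3481 - 118/3) + 2*3025) = √((-14/3 + 3481/3 - 118/3) + 6050) = √(3349/3 + 6050) = √(21499/3) = √64497/3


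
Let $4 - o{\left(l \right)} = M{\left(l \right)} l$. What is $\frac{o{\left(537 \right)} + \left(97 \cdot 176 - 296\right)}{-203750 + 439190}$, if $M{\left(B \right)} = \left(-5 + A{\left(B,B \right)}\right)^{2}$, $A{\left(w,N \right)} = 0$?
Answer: $\frac{671}{47088} \approx 0.01425$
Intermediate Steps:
$M{\left(B \right)} = 25$ ($M{\left(B \right)} = \left(-5 + 0\right)^{2} = \left(-5\right)^{2} = 25$)
$o{\left(l \right)} = 4 - 25 l$
$\frac{o{\left(537 \right)} + \left(97 \cdot 176 - 296\right)}{-203750 + 439190} = \frac{\left(4 - 13425\right) + \left(97 \cdot 176 - 296\right)}{-203750 + 439190} = \frac{\left(4 - 13425\right) + \left(17072 - 296\right)}{235440} = \left(-13421 + 16776\right) \frac{1}{235440} = 3355 \cdot \frac{1}{235440} = \frac{671}{47088}$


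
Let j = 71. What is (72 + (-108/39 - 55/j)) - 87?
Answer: -17116/923 ≈ -18.544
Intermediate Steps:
(72 + (-108/39 - 55/j)) - 87 = (72 + (-108/39 - 55/71)) - 87 = (72 + (-108*1/39 - 55*1/71)) - 87 = (72 + (-36/13 - 55/71)) - 87 = (72 - 3271/923) - 87 = 63185/923 - 87 = -17116/923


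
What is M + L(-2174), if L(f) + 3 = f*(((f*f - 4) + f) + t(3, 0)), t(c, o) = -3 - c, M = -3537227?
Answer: -10273713238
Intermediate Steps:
L(f) = -3 + f*(-10 + f + f**2) (L(f) = -3 + f*(((f*f - 4) + f) + (-3 - 1*3)) = -3 + f*(((f**2 - 4) + f) + (-3 - 3)) = -3 + f*(((-4 + f**2) + f) - 6) = -3 + f*((-4 + f + f**2) - 6) = -3 + f*(-10 + f + f**2))
M + L(-2174) = -3537227 + (-3 + (-2174)**2 + (-2174)**3 - 10*(-2174)) = -3537227 + (-3 + 4726276 - 10274924024 + 21740) = -3537227 - 10270176011 = -10273713238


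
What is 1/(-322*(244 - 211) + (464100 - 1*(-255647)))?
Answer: 1/709121 ≈ 1.4102e-6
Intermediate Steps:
1/(-322*(244 - 211) + (464100 - 1*(-255647))) = 1/(-322*33 + (464100 + 255647)) = 1/(-10626 + 719747) = 1/709121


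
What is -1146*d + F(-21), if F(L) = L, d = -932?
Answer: 1068051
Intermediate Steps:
-1146*d + F(-21) = -1146*(-932) - 21 = 1068072 - 21 = 1068051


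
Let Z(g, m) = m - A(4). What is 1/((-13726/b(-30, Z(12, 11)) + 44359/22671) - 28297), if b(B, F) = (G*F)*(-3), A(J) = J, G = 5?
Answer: -793485/22347965098 ≈ -3.5506e-5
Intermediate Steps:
Z(g, m) = -4 + m (Z(g, m) = m - 1*4 = m - 4 = -4 + m)
b(B, F) = -15*F (b(B, F) = (5*F)*(-3) = -15*F)
1/((-13726/b(-30, Z(12, 11)) + 44359/22671) - 28297) = 1/((-13726*(-1/(15*(-4 + 11))) + 44359/22671) - 28297) = 1/((-13726/((-15*7)) + 44359*(1/22671)) - 28297) = 1/((-13726/(-105) + 44359/22671) - 28297) = 1/((-13726*(-1/105) + 44359/22671) - 28297) = 1/((13726/105 + 44359/22671) - 28297) = 1/(105279947/793485 - 28297) = 1/(-22347965098/793485) = -793485/22347965098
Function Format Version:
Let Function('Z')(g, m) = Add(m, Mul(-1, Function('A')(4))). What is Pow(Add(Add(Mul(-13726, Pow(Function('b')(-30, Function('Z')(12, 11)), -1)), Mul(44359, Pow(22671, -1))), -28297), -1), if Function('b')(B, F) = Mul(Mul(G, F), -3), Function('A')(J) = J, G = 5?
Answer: Rational(-793485, 22347965098) ≈ -3.5506e-5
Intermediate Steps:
Function('Z')(g, m) = Add(-4, m) (Function('Z')(g, m) = Add(m, Mul(-1, 4)) = Add(m, -4) = Add(-4, m))
Function('b')(B, F) = Mul(-15, F) (Function('b')(B, F) = Mul(Mul(5, F), -3) = Mul(-15, F))
Pow(Add(Add(Mul(-13726, Pow(Function('b')(-30, Function('Z')(12, 11)), -1)), Mul(44359, Pow(22671, -1))), -28297), -1) = Pow(Add(Add(Mul(-13726, Pow(Mul(-15, Add(-4, 11)), -1)), Mul(44359, Pow(22671, -1))), -28297), -1) = Pow(Add(Add(Mul(-13726, Pow(Mul(-15, 7), -1)), Mul(44359, Rational(1, 22671))), -28297), -1) = Pow(Add(Add(Mul(-13726, Pow(-105, -1)), Rational(44359, 22671)), -28297), -1) = Pow(Add(Add(Mul(-13726, Rational(-1, 105)), Rational(44359, 22671)), -28297), -1) = Pow(Add(Add(Rational(13726, 105), Rational(44359, 22671)), -28297), -1) = Pow(Add(Rational(105279947, 793485), -28297), -1) = Pow(Rational(-22347965098, 793485), -1) = Rational(-793485, 22347965098)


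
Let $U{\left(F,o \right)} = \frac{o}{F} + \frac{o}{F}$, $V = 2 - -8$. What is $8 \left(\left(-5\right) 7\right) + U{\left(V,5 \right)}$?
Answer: $-279$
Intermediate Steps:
$V = 10$ ($V = 2 + 8 = 10$)
$U{\left(F,o \right)} = \frac{2 o}{F}$
$8 \left(\left(-5\right) 7\right) + U{\left(V,5 \right)} = 8 \left(\left(-5\right) 7\right) + 2 \cdot 5 \cdot \frac{1}{10} = 8 \left(-35\right) + 2 \cdot 5 \cdot \frac{1}{10} = -280 + 1 = -279$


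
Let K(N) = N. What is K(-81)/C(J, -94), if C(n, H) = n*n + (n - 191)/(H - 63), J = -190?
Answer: -12717/5668081 ≈ -0.0022436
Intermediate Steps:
C(n, H) = n² + (-191 + n)/(-63 + H)
K(-81)/C(J, -94) = -81*(-63 - 94)/(-191 - 190 - 63*(-190)² - 94*(-190)²) = -81*(-157/(-191 - 190 - 63*36100 - 94*36100)) = -81*(-157/(-191 - 190 - 2274300 - 3393400)) = -81/((-1/157*(-5668081))) = -81/5668081/157 = -81*157/5668081 = -12717/5668081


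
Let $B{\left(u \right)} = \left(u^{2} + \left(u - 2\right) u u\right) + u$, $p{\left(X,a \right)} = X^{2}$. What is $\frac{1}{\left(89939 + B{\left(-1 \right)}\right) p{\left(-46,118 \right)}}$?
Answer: $\frac{1}{190304576} \approx 5.2547 \cdot 10^{-9}$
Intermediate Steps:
$B{\left(u \right)} = u + u^{2} + u^{2} \left(-2 + u\right)$ ($B{\left(u \right)} = \left(u^{2} + \left(-2 + u\right) u u\right) + u = \left(u^{2} + u \left(-2 + u\right) u\right) + u = \left(u^{2} + u^{2} \left(-2 + u\right)\right) + u = u + u^{2} + u^{2} \left(-2 + u\right)$)
$\frac{1}{\left(89939 + B{\left(-1 \right)}\right) p{\left(-46,118 \right)}} = \frac{1}{\left(89939 - \left(1 + \left(-1\right)^{2} - -1\right)\right) \left(-46\right)^{2}} = \frac{1}{\left(89939 - \left(1 + 1 + 1\right)\right) 2116} = \frac{1}{89939 - 3} \cdot \frac{1}{2116} = \frac{1}{89936} \cdot \frac{1}{2116} = \frac{1}{190304576}$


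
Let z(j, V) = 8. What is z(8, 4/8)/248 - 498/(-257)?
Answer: 15695/7967 ≈ 1.9700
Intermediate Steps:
z(8, 4/8)/248 - 498/(-257) = 8/248 - 498/(-257) = 8*(1/248) - 498*(-1/257) = 1/31 + 498/257 = 15695/7967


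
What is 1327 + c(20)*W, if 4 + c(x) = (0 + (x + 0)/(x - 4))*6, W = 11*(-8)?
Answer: 1019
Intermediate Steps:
W = -88
c(x) = -4 + 6*x/(-4 + x) (c(x) = -4 + (0 + (x + 0)/(x - 4))*6 = -4 + (0 + x/(-4 + x))*6 = -4 + (x/(-4 + x))*6 = -4 + 6*x/(-4 + x))
1327 + c(20)*W = 1327 + (2*(8 + 20)/(-4 + 20))*(-88) = 1327 + (2*28/16)*(-88) = 1327 + (2*(1/16)*28)*(-88) = 1327 + (7/2)*(-88) = 1327 - 308 = 1019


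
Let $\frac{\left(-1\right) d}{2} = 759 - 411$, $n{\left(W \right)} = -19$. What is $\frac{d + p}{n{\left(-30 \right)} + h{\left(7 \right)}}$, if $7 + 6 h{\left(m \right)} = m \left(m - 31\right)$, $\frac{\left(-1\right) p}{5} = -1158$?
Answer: $- \frac{30564}{289} \approx -105.76$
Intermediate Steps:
$p = 5790$ ($p = \left(-5\right) \left(-1158\right) = 5790$)
$h{\left(m \right)} = - \frac{7}{6} + \frac{m \left(-31 + m\right)}{6}$ ($h{\left(m \right)} = - \frac{7}{6} + \frac{m \left(m - 31\right)}{6} = - \frac{7}{6} + \frac{m \left(-31 + m\right)}{6}$)
$d = -696$ ($d = - 2 \left(759 - 411\right) = \left(-2\right) 348 = -696$)
$\frac{d + p}{n{\left(-30 \right)} + h{\left(7 \right)}} = \frac{-696 + 5790}{-19 - \left(\frac{112}{3} - \frac{49}{6}\right)} = \frac{1}{-19 - \frac{175}{6}} \cdot 5094 = \frac{1}{- \frac{289}{6}} \cdot 5094 = \left(- \frac{6}{289}\right) 5094 = - \frac{30564}{289}$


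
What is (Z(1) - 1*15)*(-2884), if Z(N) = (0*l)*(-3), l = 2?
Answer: 43260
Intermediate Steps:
Z(N) = 0 (Z(N) = (0*2)*(-3) = 0*(-3) = 0)
(Z(1) - 1*15)*(-2884) = (0 - 1*15)*(-2884) = (0 - 15)*(-2884) = -15*(-2884) = 43260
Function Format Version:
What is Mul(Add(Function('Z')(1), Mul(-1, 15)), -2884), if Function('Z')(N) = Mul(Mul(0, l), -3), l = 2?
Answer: 43260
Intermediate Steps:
Function('Z')(N) = 0 (Function('Z')(N) = Mul(Mul(0, 2), -3) = Mul(0, -3) = 0)
Mul(Add(Function('Z')(1), Mul(-1, 15)), -2884) = Mul(Add(0, Mul(-1, 15)), -2884) = Mul(Add(0, -15), -2884) = Mul(-15, -2884) = 43260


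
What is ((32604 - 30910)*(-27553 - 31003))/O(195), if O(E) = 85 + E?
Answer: -1771319/5 ≈ -3.5426e+5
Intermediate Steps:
((32604 - 30910)*(-27553 - 31003))/O(195) = ((32604 - 30910)*(-27553 - 31003))/(85 + 195) = (1694*(-58556))/280 = -99193864*1/280 = -1771319/5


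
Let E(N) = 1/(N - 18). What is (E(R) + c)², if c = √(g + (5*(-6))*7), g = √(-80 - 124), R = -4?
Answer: (1 - 22*√2*√(-105 + I*√51))²/484 ≈ -210.04 + 12.965*I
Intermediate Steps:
g = 2*I*√51 (g = √(-204) = 2*I*√51 ≈ 14.283*I)
E(N) = 1/(-18 + N)
c = √(-210 + 2*I*√51) (c = √(2*I*√51 + (5*(-6))*7) = √(2*I*√51 - 30*7) = √(2*I*√51 - 210) = √(-210 + 2*I*√51) ≈ 0.49252 + 14.5*I)
(E(R) + c)² = (1/(-18 - 4) + √(-210 + 2*I*√51))² = (1/(-22) + √(-210 + 2*I*√51))² = (-1/22 + √(-210 + 2*I*√51))²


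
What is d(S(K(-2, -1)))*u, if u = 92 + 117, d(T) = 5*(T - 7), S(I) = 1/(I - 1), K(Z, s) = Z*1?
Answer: -22990/3 ≈ -7663.3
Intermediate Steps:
K(Z, s) = Z
S(I) = 1/(-1 + I)
d(T) = -35 + 5*T (d(T) = 5*(-7 + T) = -35 + 5*T)
u = 209
d(S(K(-2, -1)))*u = (-35 + 5/(-1 - 2))*209 = (-35 + 5/(-3))*209 = (-35 + 5*(-⅓))*209 = (-35 - 5/3)*209 = -110/3*209 = -22990/3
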